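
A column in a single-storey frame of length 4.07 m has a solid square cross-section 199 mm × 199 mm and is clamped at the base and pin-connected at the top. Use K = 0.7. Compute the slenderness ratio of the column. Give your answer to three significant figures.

For a square r = a/√12 = 199/√12 = 57.45 mm
L_e = K·L = 0.7 × 4.07 m = 2.849 m = 2849.0 mm
λ = L_e / r_min = 2849.0 / 57.45 = 49.6

λ ≈ 49.6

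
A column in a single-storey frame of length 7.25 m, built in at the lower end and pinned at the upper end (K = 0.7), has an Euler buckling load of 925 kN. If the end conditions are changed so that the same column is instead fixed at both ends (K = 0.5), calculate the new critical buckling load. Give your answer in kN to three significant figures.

P_cr ∝ 1/K², so P_cr,new = P_cr,old × (K_old/K_new)² = 925 × (0.7/0.5)²
= 925 × 1.960 = 1810 kN

P_cr ≈ 1810 kN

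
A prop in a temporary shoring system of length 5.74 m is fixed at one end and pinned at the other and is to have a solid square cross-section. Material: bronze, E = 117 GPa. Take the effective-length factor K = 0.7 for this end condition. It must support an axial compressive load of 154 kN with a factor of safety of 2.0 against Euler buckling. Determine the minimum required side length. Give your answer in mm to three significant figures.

a ≈ 84.8 mm

Required P_cr = n·P = 2.0 × 154 = 308.0 kN
L_e = K·L = 0.7 × 5.74 = 4.018 m
Required I = P_cr·L_e²/(π²E) = 3.080×10^5 × 4.018² / (π² × 1.17×10^11) = 4.306×10^-6 m⁴
I_req = 4.306×10^6 mm⁴
Solid square: I = a⁴/12  ⇒  a = (12I)^(1/4) = (12×4.306×10^6)^(1/4) = 84.8 mm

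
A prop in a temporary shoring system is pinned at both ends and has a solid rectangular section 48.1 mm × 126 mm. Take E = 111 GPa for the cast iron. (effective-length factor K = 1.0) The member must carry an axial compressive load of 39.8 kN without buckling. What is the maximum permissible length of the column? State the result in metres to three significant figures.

L_max ≈ 5.67 m

Buckling occurs about the weak axis: I_min = h·b³/12 with b = 48.1 mm (the shorter side).
I_min = 126×48.1³/12 = 1.168×10^6 mm⁴
I = 1.168×10^-6 m⁴
At the buckling limit P_cr = P = 3.980×10^4 N
From P_cr = π²EI/(K·L)²:  L = (1/K)·√(π²EI/P_cr) = (1/1)·√(π²×1.11×10^11×1.168×10^-6/3.980×10^4)
L = 5.67 m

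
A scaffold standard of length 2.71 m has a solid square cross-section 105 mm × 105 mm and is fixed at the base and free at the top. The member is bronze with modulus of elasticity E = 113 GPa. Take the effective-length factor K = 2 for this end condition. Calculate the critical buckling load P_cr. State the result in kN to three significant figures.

I = a⁴/12 = 105⁴/12 = 1.013×10^7 mm⁴
I = 1.013×10^7 mm⁴ = 1.013×10^-5 m⁴
Effective length L_e = K·L = 2 × 2.71 = 5.420 m
P_cr = π²EI / L_e² = π² × 113×10⁹ × 1.013×10^-5 / 5.420² = 3.846×10^5 N

P_cr ≈ 385 kN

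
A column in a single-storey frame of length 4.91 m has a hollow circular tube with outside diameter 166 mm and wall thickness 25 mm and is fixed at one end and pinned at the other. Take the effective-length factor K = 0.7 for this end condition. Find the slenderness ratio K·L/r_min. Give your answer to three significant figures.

λ ≈ 67.9

Inner diameter d_i = 166 − 2×25 = 116.0 mm
I = π(d_o⁴ − d_i⁴)/64 = π(166⁴ − 116.0⁴)/64 = 2.839×10^7 mm⁴
A = 1.107×10^4 mm²;  r_min = √(I/A) = √(2.839×10^7/1.107×10^4) = 50.63 mm
L_e = K·L = 0.7 × 4.91 m = 3.437 m = 3437.0 mm
λ = L_e / r_min = 3437.0 / 50.63 = 67.9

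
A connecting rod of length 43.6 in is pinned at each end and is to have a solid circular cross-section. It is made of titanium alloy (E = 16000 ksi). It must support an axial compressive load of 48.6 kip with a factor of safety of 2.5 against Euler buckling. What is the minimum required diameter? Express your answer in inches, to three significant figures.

d ≈ 2.34 in

Required P_cr = n·P = 2.5 × 48.6 = 121.5 kip
L_e = K·L = 1 × 43.6 = 43.60 in
Required I = P_cr·L_e²/(π²E) = 1.215×10^5 × 43.60² / (π² × 1.60×10^7) = 1.463 in⁴
Solid circle: I = πd⁴/64  ⇒  d = (64I/π)^(1/4) = (64×1.463/π)^(1/4) = 2.34 in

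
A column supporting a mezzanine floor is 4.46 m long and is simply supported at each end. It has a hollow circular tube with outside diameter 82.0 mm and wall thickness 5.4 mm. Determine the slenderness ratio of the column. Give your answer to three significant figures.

Inner diameter d_i = 82.0 − 2×5.4 = 71.20 mm
I = π(d_o⁴ − d_i⁴)/64 = π(82.0⁴ − 71.20⁴)/64 = 9.578×10^5 mm⁴
A = 1.299×10^3 mm²;  r_min = √(I/A) = √(9.578×10^5/1.299×10^3) = 27.15 mm
L_e = K·L = 1 × 4.46 m = 4.460 m = 4460.0 mm
λ = L_e / r_min = 4460.0 / 27.15 = 164

λ ≈ 164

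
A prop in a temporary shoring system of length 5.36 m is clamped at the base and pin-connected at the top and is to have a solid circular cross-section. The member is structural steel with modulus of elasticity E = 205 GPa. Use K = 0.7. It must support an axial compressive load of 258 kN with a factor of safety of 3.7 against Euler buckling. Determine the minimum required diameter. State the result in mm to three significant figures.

d ≈ 108 mm

Required P_cr = n·P = 3.7 × 258 = 954.6 kN
L_e = K·L = 0.7 × 5.36 = 3.752 m
Required I = P_cr·L_e²/(π²E) = 9.546×10^5 × 3.752² / (π² × 2.05×10^11) = 6.642×10^-6 m⁴
I_req = 6.642×10^6 mm⁴
Solid circle: I = πd⁴/64  ⇒  d = (64I/π)^(1/4) = (64×6.642×10^6/π)^(1/4) = 108 mm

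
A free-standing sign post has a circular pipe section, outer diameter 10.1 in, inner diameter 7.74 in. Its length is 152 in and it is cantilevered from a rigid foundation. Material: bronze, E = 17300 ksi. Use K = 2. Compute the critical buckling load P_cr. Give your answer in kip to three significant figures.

d_o = 10.1 in, d_i = 7.74 in
I = π(d_o⁴ − d_i⁴)/64 = π(10.1⁴ − 7.740⁴)/64 = 334.6 in⁴
Effective length L_e = K·L = 2 × 152 = 304.0 in
P_cr = π²EI / L_e² = π² × 17300×10³ × 334.6 / 304.0² = 6.183×10^5 lb

P_cr ≈ 618 kip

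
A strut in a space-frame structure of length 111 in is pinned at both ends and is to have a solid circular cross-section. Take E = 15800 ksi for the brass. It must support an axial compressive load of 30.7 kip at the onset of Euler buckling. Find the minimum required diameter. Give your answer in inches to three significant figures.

L_e = K·L = 1 × 111 = 111.0 in
Required I = P_cr·L_e²/(π²E) = 3.070×10^4 × 111.0² / (π² × 1.58×10^7) = 2.426 in⁴
Solid circle: I = πd⁴/64  ⇒  d = (64I/π)^(1/4) = (64×2.426/π)^(1/4) = 2.65 in

d ≈ 2.65 in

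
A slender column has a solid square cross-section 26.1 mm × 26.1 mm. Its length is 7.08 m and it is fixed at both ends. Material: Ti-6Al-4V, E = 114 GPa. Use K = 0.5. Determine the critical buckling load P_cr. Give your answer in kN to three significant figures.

I = a⁴/12 = 26.1⁴/12 = 3.867×10^4 mm⁴
I = 3.867×10^4 mm⁴ = 3.867×10^-8 m⁴
Effective length L_e = K·L = 0.5 × 7.08 = 3.540 m
P_cr = π²EI / L_e² = π² × 114×10⁹ × 3.867×10^-8 / 3.540² = 3.472×10^3 N

P_cr ≈ 3.47 kN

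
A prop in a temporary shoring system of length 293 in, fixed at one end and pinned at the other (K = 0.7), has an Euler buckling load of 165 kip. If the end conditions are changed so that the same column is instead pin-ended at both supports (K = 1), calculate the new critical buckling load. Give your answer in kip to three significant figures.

P_cr ∝ 1/K², so P_cr,new = P_cr,old × (K_old/K_new)² = 165 × (0.7/1)²
= 165 × 0.4900 = 80.8 kip

P_cr ≈ 80.8 kip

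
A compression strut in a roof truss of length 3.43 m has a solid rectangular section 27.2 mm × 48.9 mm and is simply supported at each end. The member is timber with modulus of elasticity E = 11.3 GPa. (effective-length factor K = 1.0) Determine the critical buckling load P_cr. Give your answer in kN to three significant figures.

P_cr ≈ 0.777 kN

Buckling occurs about the weak axis: I_min = h·b³/12 with b = 27.2 mm (the shorter side).
I_min = 48.9×27.2³/12 = 8.200×10^4 mm⁴
I = 8.200×10^4 mm⁴ = 8.200×10^-8 m⁴
Effective length L_e = K·L = 1 × 3.43 = 3.430 m
P_cr = π²EI / L_e² = π² × 11.3×10⁹ × 8.200×10^-8 / 3.430² = 777.4 N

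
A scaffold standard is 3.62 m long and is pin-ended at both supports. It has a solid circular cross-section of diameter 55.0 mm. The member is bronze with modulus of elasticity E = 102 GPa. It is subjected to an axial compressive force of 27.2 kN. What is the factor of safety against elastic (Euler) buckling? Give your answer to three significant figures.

n ≈ 1.27

I = πd⁴/64 = π×55.0⁴/64 = 4.492×10^5 mm⁴
I = 4.492×10^5 mm⁴ = 4.492×10^-7 m⁴
Effective length L_e = K·L = 1 × 3.62 = 3.620 m
P_cr = π²EI / L_e² = π² × 102×10⁹ × 4.492×10^-7 / 3.620² = 3.451×10^4 N
Factor of safety n = P_cr / P = 34.507 / 27.2 = 1.27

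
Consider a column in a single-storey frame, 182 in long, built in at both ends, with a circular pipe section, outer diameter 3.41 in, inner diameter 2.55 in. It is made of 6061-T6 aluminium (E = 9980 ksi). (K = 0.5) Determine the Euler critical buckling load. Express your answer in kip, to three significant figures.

P_cr ≈ 54.3 kip

d_o = 3.41 in, d_i = 2.55 in
I = π(d_o⁴ − d_i⁴)/64 = π(3.41⁴ − 2.550⁴)/64 = 4.562 in⁴
Effective length L_e = K·L = 0.5 × 182 = 91.00 in
P_cr = π²EI / L_e² = π² × 9980×10³ × 4.562 / 91.00² = 5.426×10^4 lb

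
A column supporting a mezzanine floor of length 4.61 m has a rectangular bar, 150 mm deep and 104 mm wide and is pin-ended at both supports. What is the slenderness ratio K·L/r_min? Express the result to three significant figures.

λ ≈ 154

Buckling occurs about the weak axis: I_min = h·b³/12 with b = 104 mm (the shorter side).
I_min = 150×104³/12 = 1.406×10^7 mm⁴
A = 1.560×10^4 mm²;  r_min = √(I/A) = √(1.406×10^7/1.560×10^4) = 30.02 mm
L_e = K·L = 1 × 4.61 m = 4.610 m = 4610.0 mm
λ = L_e / r_min = 4610.0 / 30.02 = 154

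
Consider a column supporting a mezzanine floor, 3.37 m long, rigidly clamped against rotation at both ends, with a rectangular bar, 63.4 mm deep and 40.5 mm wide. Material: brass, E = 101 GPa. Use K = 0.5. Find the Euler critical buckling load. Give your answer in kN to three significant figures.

Buckling occurs about the weak axis: I_min = h·b³/12 with b = 40.5 mm (the shorter side).
I_min = 63.4×40.5³/12 = 3.510×10^5 mm⁴
I = 3.510×10^5 mm⁴ = 3.510×10^-7 m⁴
Effective length L_e = K·L = 0.5 × 3.37 = 1.685 m
P_cr = π²EI / L_e² = π² × 101×10⁹ × 3.510×10^-7 / 1.685² = 1.232×10^5 N

P_cr ≈ 123 kN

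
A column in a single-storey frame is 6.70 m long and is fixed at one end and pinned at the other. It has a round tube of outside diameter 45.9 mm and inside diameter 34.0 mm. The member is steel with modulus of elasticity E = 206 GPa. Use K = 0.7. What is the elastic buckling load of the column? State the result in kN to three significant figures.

d_o = 45.9 mm, d_i = 34.0 mm
I = π(d_o⁴ − d_i⁴)/64 = π(45.9⁴ − 34.00⁴)/64 = 1.523×10^5 mm⁴
I = 1.523×10^5 mm⁴ = 1.523×10^-7 m⁴
Effective length L_e = K·L = 0.7 × 6.70 = 4.690 m
P_cr = π²EI / L_e² = π² × 206×10⁹ × 1.523×10^-7 / 4.690² = 1.408×10^4 N

P_cr ≈ 14.1 kN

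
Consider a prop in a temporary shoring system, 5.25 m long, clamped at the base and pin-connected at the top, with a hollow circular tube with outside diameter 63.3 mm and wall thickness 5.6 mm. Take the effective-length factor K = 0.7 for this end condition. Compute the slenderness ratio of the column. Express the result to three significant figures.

Inner diameter d_i = 63.3 − 2×5.6 = 52.10 mm
I = π(d_o⁴ − d_i⁴)/64 = π(63.3⁴ − 52.10⁴)/64 = 4.264×10^5 mm⁴
A = 1.015×10^3 mm²;  r_min = √(I/A) = √(4.264×10^5/1.015×10^3) = 20.50 mm
L_e = K·L = 0.7 × 5.25 m = 3.675 m = 3675.0 mm
λ = L_e / r_min = 3675.0 / 20.50 = 179

λ ≈ 179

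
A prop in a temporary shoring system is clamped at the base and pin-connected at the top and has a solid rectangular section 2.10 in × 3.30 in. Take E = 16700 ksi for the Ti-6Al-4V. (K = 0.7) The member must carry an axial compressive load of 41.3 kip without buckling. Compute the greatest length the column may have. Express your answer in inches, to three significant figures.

L_max ≈ 144 in

Buckling occurs about the weak axis: I_min = h·b³/12 with b = 2.10 in (the shorter side).
I_min = 3.30×2.10³/12 = 2.547 in⁴
At the buckling limit P_cr = P = 4.130×10^4 lb
From P_cr = π²EI/(K·L)²:  L = (1/K)·√(π²EI/P_cr) = (1/0.7)·√(π²×1.67×10^7×2.547/4.130×10^4)
L = 144 in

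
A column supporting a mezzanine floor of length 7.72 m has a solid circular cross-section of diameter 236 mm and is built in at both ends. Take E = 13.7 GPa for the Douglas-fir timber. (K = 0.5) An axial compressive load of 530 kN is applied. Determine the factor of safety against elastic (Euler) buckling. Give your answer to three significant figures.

n ≈ 2.61

I = πd⁴/64 = π×236⁴/64 = 1.523×10^8 mm⁴
I = 1.523×10^8 mm⁴ = 1.523×10^-4 m⁴
Effective length L_e = K·L = 0.5 × 7.72 = 3.860 m
P_cr = π²EI / L_e² = π² × 13.7×10⁹ × 1.523×10^-4 / 3.860² = 1.382×10^6 N
Factor of safety n = P_cr / P = 1381.9 / 530 = 2.61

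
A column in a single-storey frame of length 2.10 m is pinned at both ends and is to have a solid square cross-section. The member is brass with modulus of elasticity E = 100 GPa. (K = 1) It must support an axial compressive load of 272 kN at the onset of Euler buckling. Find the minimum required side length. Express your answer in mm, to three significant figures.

a ≈ 61.8 mm

L_e = K·L = 1 × 2.10 = 2.100 m
Required I = P_cr·L_e²/(π²E) = 2.720×10^5 × 2.100² / (π² × 1.00×10^11) = 1.215×10^-6 m⁴
I_req = 1.215×10^6 mm⁴
Solid square: I = a⁴/12  ⇒  a = (12I)^(1/4) = (12×1.215×10^6)^(1/4) = 61.8 mm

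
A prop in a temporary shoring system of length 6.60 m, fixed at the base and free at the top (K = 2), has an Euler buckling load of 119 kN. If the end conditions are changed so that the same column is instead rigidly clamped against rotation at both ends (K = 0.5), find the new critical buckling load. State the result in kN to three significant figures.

P_cr ∝ 1/K², so P_cr,new = P_cr,old × (K_old/K_new)² = 119 × (2/0.5)²
= 119 × 16.00 = 1900 kN

P_cr ≈ 1900 kN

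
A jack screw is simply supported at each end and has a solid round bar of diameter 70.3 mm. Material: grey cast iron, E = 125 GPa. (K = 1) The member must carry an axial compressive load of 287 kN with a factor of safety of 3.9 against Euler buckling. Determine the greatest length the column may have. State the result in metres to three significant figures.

I = πd⁴/64 = π×70.3⁴/64 = 1.199×10^6 mm⁴
I = 1.199×10^-6 m⁴
Required critical load P_cr = n·P = 3.9 × 287 = 1119 kN = 1.119×10^6 N
From P_cr = π²EI/(K·L)²:  L = (1/K)·√(π²EI/P_cr) = (1/1)·√(π²×1.25×10^11×1.199×10^-6/1.119×10^6)
L = 1.15 m

L_max ≈ 1.15 m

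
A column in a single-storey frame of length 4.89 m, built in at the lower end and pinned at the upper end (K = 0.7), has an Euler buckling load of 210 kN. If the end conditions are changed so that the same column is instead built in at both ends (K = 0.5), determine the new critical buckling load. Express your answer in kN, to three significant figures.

P_cr ≈ 412 kN

P_cr ∝ 1/K², so P_cr,new = P_cr,old × (K_old/K_new)² = 210 × (0.7/0.5)²
= 210 × 1.960 = 412 kN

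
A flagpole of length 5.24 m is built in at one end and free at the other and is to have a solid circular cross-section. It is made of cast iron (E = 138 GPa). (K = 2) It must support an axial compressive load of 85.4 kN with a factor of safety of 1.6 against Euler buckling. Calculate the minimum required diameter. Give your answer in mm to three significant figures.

Required P_cr = n·P = 1.6 × 85.4 = 136.6 kN
L_e = K·L = 2 × 5.24 = 10.48 m
Required I = P_cr·L_e²/(π²E) = 1.366×10^5 × 10.48² / (π² × 1.38×10^11) = 1.102×10^-5 m⁴
I_req = 1.102×10^7 mm⁴
Solid circle: I = πd⁴/64  ⇒  d = (64I/π)^(1/4) = (64×1.102×10^7/π)^(1/4) = 122 mm

d ≈ 122 mm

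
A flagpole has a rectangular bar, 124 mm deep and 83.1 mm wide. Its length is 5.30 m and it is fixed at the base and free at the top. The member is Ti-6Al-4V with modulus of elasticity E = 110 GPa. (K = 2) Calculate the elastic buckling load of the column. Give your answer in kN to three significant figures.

Buckling occurs about the weak axis: I_min = h·b³/12 with b = 83.1 mm (the shorter side).
I_min = 124×83.1³/12 = 5.930×10^6 mm⁴
I = 5.930×10^6 mm⁴ = 5.930×10^-6 m⁴
Effective length L_e = K·L = 2 × 5.30 = 10.60 m
P_cr = π²EI / L_e² = π² × 110×10⁹ × 5.930×10^-6 / 10.60² = 5.730×10^4 N

P_cr ≈ 57.3 kN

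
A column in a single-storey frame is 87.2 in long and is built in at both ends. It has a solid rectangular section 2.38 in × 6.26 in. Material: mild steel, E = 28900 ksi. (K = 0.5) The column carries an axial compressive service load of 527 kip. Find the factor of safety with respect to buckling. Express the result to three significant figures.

n ≈ 2.00

Buckling occurs about the weak axis: I_min = h·b³/12 with b = 2.38 in (the shorter side).
I_min = 6.26×2.38³/12 = 7.033 in⁴
Effective length L_e = K·L = 0.5 × 87.2 = 43.60 in
P_cr = π²EI / L_e² = π² × 28900×10³ × 7.033 / 43.60² = 1.055×10^6 lb
Factor of safety n = P_cr / P = 1055.2 / 527 = 2.00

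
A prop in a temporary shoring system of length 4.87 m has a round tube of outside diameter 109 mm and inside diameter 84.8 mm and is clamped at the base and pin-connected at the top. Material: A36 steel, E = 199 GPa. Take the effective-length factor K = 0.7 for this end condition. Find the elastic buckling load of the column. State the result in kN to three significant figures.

P_cr ≈ 742 kN

d_o = 109 mm, d_i = 84.8 mm
I = π(d_o⁴ − d_i⁴)/64 = π(109⁴ − 84.80⁴)/64 = 4.391×10^6 mm⁴
I = 4.391×10^6 mm⁴ = 4.391×10^-6 m⁴
Effective length L_e = K·L = 0.7 × 4.87 = 3.409 m
P_cr = π²EI / L_e² = π² × 199×10⁹ × 4.391×10^-6 / 3.409² = 7.421×10^5 N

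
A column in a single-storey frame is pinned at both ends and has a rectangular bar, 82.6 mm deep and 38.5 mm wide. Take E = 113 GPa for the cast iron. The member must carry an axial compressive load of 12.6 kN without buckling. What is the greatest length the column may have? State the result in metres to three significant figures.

Buckling occurs about the weak axis: I_min = h·b³/12 with b = 38.5 mm (the shorter side).
I_min = 82.6×38.5³/12 = 3.928×10^5 mm⁴
I = 3.928×10^-7 m⁴
At the buckling limit P_cr = P = 1.260×10^4 N
From P_cr = π²EI/(K·L)²:  L = (1/K)·√(π²EI/P_cr) = (1/1)·√(π²×1.13×10^11×3.928×10^-7/1.260×10^4)
L = 5.90 m

L_max ≈ 5.90 m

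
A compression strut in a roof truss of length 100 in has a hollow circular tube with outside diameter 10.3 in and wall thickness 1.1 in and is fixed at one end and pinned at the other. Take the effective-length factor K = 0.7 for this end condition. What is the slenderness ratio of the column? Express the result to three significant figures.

λ ≈ 21.4

Inner diameter d_i = 10.3 − 2×1.1 = 8.100 in
I = π(d_o⁴ − d_i⁴)/64 = π(10.3⁴ − 8.100⁴)/64 = 341.2 in⁴
A = 31.79 in²;  r_min = √(I/A) = √(341.2/31.79) = 3.276 in
L_e = K·L = 0.7 × 100 = 70.00 in
λ = L_e / r_min = 70.000 / 3.276 = 21.4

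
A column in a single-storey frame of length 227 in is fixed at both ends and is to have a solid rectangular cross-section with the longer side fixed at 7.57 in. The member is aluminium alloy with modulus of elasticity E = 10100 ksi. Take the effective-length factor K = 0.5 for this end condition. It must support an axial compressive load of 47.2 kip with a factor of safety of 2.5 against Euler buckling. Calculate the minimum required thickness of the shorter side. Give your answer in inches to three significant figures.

b ≈ 2.89 in

Required P_cr = n·P = 2.5 × 47.2 = 118.0 kip
L_e = K·L = 0.5 × 227 = 113.5 in
Required I = P_cr·L_e²/(π²E) = 1.180×10^5 × 113.5² / (π² × 1.01×10^7) = 15.25 in⁴
Rectangle, weak axis: I_min = h·b³/12 with h = 7.57 in fixed  ⇒  b = (12I/h)^(1/3) = 2.89 in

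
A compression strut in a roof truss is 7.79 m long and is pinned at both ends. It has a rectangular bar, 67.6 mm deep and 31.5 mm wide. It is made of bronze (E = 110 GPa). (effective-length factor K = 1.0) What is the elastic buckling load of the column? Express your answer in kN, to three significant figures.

Buckling occurs about the weak axis: I_min = h·b³/12 with b = 31.5 mm (the shorter side).
I_min = 67.6×31.5³/12 = 1.761×10^5 mm⁴
I = 1.761×10^5 mm⁴ = 1.761×10^-7 m⁴
Effective length L_e = K·L = 1 × 7.79 = 7.790 m
P_cr = π²EI / L_e² = π² × 110×10⁹ × 1.761×10^-7 / 7.790² = 3.150×10^3 N

P_cr ≈ 3.15 kN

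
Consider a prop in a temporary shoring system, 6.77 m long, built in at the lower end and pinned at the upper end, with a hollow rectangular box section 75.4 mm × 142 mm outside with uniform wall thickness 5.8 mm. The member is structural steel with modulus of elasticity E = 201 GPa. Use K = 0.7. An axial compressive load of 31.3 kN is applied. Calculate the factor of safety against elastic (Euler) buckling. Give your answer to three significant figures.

n ≈ 6.35

Inner dimensions: h_i = 142 − 2×5.8 = 130.4 mm, b_i = 75.4 − 2×5.8 = 63.80 mm
Weak-axis I_min = (h_o·b_o³ − h_i·b_i³)/12 with b_o = 75.4, b_i = 63.80 mm (shorter outer/inner sides).
I_min = (142×75.4³ − 130.4×63.80³)/12 = 2.250×10^6 mm⁴
I = 2.250×10^6 mm⁴ = 2.250×10^-6 m⁴
Effective length L_e = K·L = 0.7 × 6.77 = 4.739 m
P_cr = π²EI / L_e² = π² × 201×10⁹ × 2.250×10^-6 / 4.739² = 1.988×10^5 N
Factor of safety n = P_cr / P = 198.79 / 31.3 = 6.35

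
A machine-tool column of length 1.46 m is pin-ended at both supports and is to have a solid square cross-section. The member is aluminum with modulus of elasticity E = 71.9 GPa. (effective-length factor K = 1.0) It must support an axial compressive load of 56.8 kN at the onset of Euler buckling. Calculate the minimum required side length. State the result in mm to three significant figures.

a ≈ 37.8 mm

L_e = K·L = 1 × 1.46 = 1.460 m
Required I = P_cr·L_e²/(π²E) = 5.680×10^4 × 1.460² / (π² × 7.19×10^10) = 1.706×10^-7 m⁴
I_req = 1.706×10^5 mm⁴
Solid square: I = a⁴/12  ⇒  a = (12I)^(1/4) = (12×1.706×10^5)^(1/4) = 37.8 mm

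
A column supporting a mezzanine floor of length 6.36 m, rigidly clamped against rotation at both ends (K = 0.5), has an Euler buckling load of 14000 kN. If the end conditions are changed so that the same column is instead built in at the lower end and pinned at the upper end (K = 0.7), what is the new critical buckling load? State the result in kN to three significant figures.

P_cr ∝ 1/K², so P_cr,new = P_cr,old × (K_old/K_new)² = 14000 × (0.5/0.7)²
= 14000 × 0.5102 = 7140 kN

P_cr ≈ 7140 kN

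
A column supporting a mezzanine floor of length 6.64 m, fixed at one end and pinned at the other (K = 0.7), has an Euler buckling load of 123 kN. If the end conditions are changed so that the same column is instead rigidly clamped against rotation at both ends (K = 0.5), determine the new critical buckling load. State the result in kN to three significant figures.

P_cr ≈ 241 kN

P_cr ∝ 1/K², so P_cr,new = P_cr,old × (K_old/K_new)² = 123 × (0.7/0.5)²
= 123 × 1.960 = 241 kN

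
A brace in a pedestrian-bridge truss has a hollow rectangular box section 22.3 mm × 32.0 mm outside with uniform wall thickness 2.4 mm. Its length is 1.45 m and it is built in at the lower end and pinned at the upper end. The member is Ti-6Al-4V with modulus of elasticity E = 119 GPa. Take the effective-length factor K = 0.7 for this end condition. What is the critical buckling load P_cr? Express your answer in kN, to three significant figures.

P_cr ≈ 19.9 kN

Inner dimensions: h_i = 32.0 − 2×2.4 = 27.20 mm, b_i = 22.3 − 2×2.4 = 17.50 mm
Weak-axis I_min = (h_o·b_o³ − h_i·b_i³)/12 with b_o = 22.3, b_i = 17.50 mm (shorter outer/inner sides).
I_min = (32.0×22.3³ − 27.20×17.50³)/12 = 1.742×10^4 mm⁴
I = 1.742×10^4 mm⁴ = 1.742×10^-8 m⁴
Effective length L_e = K·L = 0.7 × 1.45 = 1.015 m
P_cr = π²EI / L_e² = π² × 119×10⁹ × 1.742×10^-8 / 1.015² = 1.986×10^4 N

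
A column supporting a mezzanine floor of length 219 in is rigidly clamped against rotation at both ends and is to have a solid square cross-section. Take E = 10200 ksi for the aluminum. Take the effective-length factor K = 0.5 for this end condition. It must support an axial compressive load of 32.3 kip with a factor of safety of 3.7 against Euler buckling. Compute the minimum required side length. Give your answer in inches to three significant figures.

a ≈ 3.62 in

Required P_cr = n·P = 3.7 × 32.3 = 119.5 kip
L_e = K·L = 0.5 × 219 = 109.5 in
Required I = P_cr·L_e²/(π²E) = 1.195×10^5 × 109.5² / (π² × 1.02×10^7) = 14.23 in⁴
Solid square: I = a⁴/12  ⇒  a = (12I)^(1/4) = (12×14.23)^(1/4) = 3.62 in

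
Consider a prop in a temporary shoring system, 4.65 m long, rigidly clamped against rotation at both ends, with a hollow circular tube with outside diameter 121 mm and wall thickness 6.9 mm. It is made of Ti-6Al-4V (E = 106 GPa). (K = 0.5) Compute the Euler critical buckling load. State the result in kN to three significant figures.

P_cr ≈ 782 kN

Inner diameter d_i = 121 − 2×6.9 = 107.2 mm
I = π(d_o⁴ − d_i⁴)/64 = π(121⁴ − 107.2⁴)/64 = 4.040×10^6 mm⁴
I = 4.040×10^6 mm⁴ = 4.040×10^-6 m⁴
Effective length L_e = K·L = 0.5 × 4.65 = 2.325 m
P_cr = π²EI / L_e² = π² × 106×10⁹ × 4.040×10^-6 / 2.325² = 7.818×10^5 N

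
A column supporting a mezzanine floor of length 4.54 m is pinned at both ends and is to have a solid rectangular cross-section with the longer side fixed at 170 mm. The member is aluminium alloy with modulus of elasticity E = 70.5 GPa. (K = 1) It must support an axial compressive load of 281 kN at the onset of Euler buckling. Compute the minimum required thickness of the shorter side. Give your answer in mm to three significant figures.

L_e = K·L = 1 × 4.54 = 4.540 m
Required I = P_cr·L_e²/(π²E) = 2.810×10^5 × 4.540² / (π² × 7.05×10^10) = 8.324×10^-6 m⁴
I_req = 8.324×10^6 mm⁴
Rectangle, weak axis: I_min = h·b³/12 with h = 170 mm fixed  ⇒  b = (12I/h)^(1/3) = 83.8 mm

b ≈ 83.8 mm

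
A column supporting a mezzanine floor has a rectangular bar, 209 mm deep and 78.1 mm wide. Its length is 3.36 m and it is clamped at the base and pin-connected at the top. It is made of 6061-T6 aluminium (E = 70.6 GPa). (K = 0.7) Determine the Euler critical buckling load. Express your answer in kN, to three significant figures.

P_cr ≈ 1050 kN

Buckling occurs about the weak axis: I_min = h·b³/12 with b = 78.1 mm (the shorter side).
I_min = 209×78.1³/12 = 8.297×10^6 mm⁴
I = 8.297×10^6 mm⁴ = 8.297×10^-6 m⁴
Effective length L_e = K·L = 0.7 × 3.36 = 2.352 m
P_cr = π²EI / L_e² = π² × 70.6×10⁹ × 8.297×10^-6 / 2.352² = 1.045×10^6 N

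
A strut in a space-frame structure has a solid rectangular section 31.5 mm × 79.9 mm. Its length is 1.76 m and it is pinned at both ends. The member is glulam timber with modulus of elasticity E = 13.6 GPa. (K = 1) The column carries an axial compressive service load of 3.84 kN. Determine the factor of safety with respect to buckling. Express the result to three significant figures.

Buckling occurs about the weak axis: I_min = h·b³/12 with b = 31.5 mm (the shorter side).
I_min = 79.9×31.5³/12 = 2.081×10^5 mm⁴
I = 2.081×10^5 mm⁴ = 2.081×10^-7 m⁴
Effective length L_e = K·L = 1 × 1.76 = 1.760 m
P_cr = π²EI / L_e² = π² × 13.6×10⁹ × 2.081×10^-7 / 1.760² = 9.018×10^3 N
Factor of safety n = P_cr / P = 9.0180 / 3.84 = 2.35

n ≈ 2.35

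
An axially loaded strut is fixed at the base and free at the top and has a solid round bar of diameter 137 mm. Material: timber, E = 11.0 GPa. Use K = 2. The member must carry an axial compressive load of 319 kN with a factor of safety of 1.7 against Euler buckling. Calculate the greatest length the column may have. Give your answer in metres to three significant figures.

I = πd⁴/64 = π×137⁴/64 = 1.729×10^7 mm⁴
I = 1.729×10^-5 m⁴
Required critical load P_cr = n·P = 1.7 × 319 = 542.3 kN = 5.423×10^5 N
From P_cr = π²EI/(K·L)²:  L = (1/K)·√(π²EI/P_cr) = (1/2)·√(π²×1.10×10^10×1.729×10^-5/5.423×10^5)
L = 0.930 m

L_max ≈ 0.930 m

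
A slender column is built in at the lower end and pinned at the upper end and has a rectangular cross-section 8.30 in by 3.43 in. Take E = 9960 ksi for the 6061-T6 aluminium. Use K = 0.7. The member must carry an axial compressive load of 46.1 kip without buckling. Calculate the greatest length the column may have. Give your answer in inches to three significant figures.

L_max ≈ 349 in

Buckling occurs about the weak axis: I_min = h·b³/12 with b = 3.43 in (the shorter side).
I_min = 8.30×3.43³/12 = 27.91 in⁴
At the buckling limit P_cr = P = 4.610×10^4 lb
From P_cr = π²EI/(K·L)²:  L = (1/K)·√(π²EI/P_cr) = (1/0.7)·√(π²×9.96×10^6×27.91/4.610×10^4)
L = 349 in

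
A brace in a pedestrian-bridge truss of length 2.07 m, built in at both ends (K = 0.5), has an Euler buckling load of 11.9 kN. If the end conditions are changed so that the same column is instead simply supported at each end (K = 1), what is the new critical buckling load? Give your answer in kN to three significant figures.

P_cr ∝ 1/K², so P_cr,new = P_cr,old × (K_old/K_new)² = 11.9 × (0.5/1)²
= 11.9 × 0.2500 = 2.98 kN

P_cr ≈ 2.98 kN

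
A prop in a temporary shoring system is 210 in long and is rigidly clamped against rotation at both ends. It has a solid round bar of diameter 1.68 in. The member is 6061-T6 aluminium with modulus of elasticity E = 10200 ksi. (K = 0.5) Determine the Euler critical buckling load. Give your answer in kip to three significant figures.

I = πd⁴/64 = π×1.68⁴/64 = 0.3910 in⁴
Effective length L_e = K·L = 0.5 × 210 = 105.0 in
P_cr = π²EI / L_e² = π² × 10200×10³ × 0.3910 / 105.0² = 3.570×10^3 lb

P_cr ≈ 3.57 kip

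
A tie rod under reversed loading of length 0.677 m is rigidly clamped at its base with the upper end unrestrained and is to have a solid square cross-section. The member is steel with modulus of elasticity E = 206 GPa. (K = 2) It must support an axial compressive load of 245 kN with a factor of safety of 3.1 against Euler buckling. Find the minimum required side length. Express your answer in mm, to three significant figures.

Required P_cr = n·P = 3.1 × 245 = 759.5 kN
L_e = K·L = 2 × 0.677 = 1.354 m
Required I = P_cr·L_e²/(π²E) = 7.595×10^5 × 1.354² / (π² × 2.06×10^11) = 6.849×10^-7 m⁴
I_req = 6.849×10^5 mm⁴
Solid square: I = a⁴/12  ⇒  a = (12I)^(1/4) = (12×6.849×10^5)^(1/4) = 53.5 mm

a ≈ 53.5 mm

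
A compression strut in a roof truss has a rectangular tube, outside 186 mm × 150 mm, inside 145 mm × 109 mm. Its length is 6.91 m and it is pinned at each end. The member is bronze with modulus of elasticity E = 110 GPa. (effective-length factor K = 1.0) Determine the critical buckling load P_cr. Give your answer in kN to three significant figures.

P_cr ≈ 834 kN

Weak-axis I_min = (h_o·b_o³ − h_i·b_i³)/12 with b_o = 150, b_i = 109.0 mm (shorter outer/inner sides).
I_min = (186×150³ − 145.0×109.0³)/12 = 3.666×10^7 mm⁴
I = 3.666×10^7 mm⁴ = 3.666×10^-5 m⁴
Effective length L_e = K·L = 1 × 6.91 = 6.910 m
P_cr = π²EI / L_e² = π² × 110×10⁹ × 3.666×10^-5 / 6.910² = 8.336×10^5 N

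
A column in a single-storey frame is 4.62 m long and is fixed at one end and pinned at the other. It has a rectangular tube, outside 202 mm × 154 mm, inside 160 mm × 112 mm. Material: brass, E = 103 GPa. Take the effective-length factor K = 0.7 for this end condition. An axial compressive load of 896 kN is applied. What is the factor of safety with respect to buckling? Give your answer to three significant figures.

n ≈ 4.64

Weak-axis I_min = (h_o·b_o³ − h_i·b_i³)/12 with b_o = 154, b_i = 112.0 mm (shorter outer/inner sides).
I_min = (202×154³ − 160.0×112.0³)/12 = 4.275×10^7 mm⁴
I = 4.275×10^7 mm⁴ = 4.275×10^-5 m⁴
Effective length L_e = K·L = 0.7 × 4.62 = 3.234 m
P_cr = π²EI / L_e² = π² × 103×10⁹ × 4.275×10^-5 / 3.234² = 4.155×10^6 N
Factor of safety n = P_cr / P = 4155.0 / 896 = 4.64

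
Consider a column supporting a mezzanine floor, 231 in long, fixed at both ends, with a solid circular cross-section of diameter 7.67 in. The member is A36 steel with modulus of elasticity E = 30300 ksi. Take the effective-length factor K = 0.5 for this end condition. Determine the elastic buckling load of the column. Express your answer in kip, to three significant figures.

P_cr ≈ 3810 kip

I = πd⁴/64 = π×7.67⁴/64 = 169.9 in⁴
Effective length L_e = K·L = 0.5 × 231 = 115.5 in
P_cr = π²EI / L_e² = π² × 30300×10³ × 169.9 / 115.5² = 3.808×10^6 lb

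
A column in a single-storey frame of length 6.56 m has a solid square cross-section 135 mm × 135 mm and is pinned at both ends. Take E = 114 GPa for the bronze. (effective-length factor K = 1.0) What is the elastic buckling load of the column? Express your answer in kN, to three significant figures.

P_cr ≈ 724 kN

I = a⁴/12 = 135⁴/12 = 2.768×10^7 mm⁴
I = 2.768×10^7 mm⁴ = 2.768×10^-5 m⁴
Effective length L_e = K·L = 1 × 6.56 = 6.560 m
P_cr = π²EI / L_e² = π² × 114×10⁹ × 2.768×10^-5 / 6.560² = 7.237×10^5 N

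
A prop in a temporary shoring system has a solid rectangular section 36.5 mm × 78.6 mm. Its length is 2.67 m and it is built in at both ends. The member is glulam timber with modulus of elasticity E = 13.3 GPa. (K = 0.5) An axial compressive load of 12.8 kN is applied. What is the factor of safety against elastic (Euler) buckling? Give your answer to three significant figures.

n ≈ 1.83

Buckling occurs about the weak axis: I_min = h·b³/12 with b = 36.5 mm (the shorter side).
I_min = 78.6×36.5³/12 = 3.185×10^5 mm⁴
I = 3.185×10^5 mm⁴ = 3.185×10^-7 m⁴
Effective length L_e = K·L = 0.5 × 2.67 = 1.335 m
P_cr = π²EI / L_e² = π² × 13.3×10⁹ × 3.185×10^-7 / 1.335² = 2.346×10^4 N
Factor of safety n = P_cr / P = 23.459 / 12.8 = 1.83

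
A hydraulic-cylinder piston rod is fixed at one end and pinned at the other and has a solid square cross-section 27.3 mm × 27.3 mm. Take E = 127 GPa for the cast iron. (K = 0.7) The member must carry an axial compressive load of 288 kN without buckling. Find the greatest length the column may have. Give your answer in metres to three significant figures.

L_max ≈ 0.641 m

I = a⁴/12 = 27.3⁴/12 = 4.629×10^4 mm⁴
I = 4.629×10^-8 m⁴
At the buckling limit P_cr = P = 2.880×10^5 N
From P_cr = π²EI/(K·L)²:  L = (1/K)·√(π²EI/P_cr) = (1/0.7)·√(π²×1.27×10^11×4.629×10^-8/2.880×10^5)
L = 0.641 m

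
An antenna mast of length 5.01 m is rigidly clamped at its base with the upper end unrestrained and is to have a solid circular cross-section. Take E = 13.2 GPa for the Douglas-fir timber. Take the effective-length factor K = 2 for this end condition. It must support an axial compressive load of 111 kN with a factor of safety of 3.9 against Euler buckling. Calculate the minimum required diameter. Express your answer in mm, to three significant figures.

d ≈ 287 mm

Required P_cr = n·P = 3.9 × 111 = 432.9 kN
L_e = K·L = 2 × 5.01 = 10.02 m
Required I = P_cr·L_e²/(π²E) = 4.329×10^5 × 10.02² / (π² × 1.32×10^10) = 3.336×10^-4 m⁴
I_req = 3.336×10^8 mm⁴
Solid circle: I = πd⁴/64  ⇒  d = (64I/π)^(1/4) = (64×3.336×10^8/π)^(1/4) = 287 mm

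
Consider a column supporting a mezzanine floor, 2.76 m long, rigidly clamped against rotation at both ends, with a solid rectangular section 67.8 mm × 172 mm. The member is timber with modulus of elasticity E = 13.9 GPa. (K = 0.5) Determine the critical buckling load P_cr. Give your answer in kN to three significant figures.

P_cr ≈ 322 kN

Buckling occurs about the weak axis: I_min = h·b³/12 with b = 67.8 mm (the shorter side).
I_min = 172×67.8³/12 = 4.467×10^6 mm⁴
I = 4.467×10^6 mm⁴ = 4.467×10^-6 m⁴
Effective length L_e = K·L = 0.5 × 2.76 = 1.380 m
P_cr = π²EI / L_e² = π² × 13.9×10⁹ × 4.467×10^-6 / 1.380² = 3.218×10^5 N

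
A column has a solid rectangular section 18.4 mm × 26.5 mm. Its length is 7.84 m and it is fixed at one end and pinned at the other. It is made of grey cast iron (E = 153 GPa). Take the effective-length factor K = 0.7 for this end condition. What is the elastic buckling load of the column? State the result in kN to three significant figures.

Buckling occurs about the weak axis: I_min = h·b³/12 with b = 18.4 mm (the shorter side).
I_min = 26.5×18.4³/12 = 1.376×10^4 mm⁴
I = 1.376×10^4 mm⁴ = 1.376×10^-8 m⁴
Effective length L_e = K·L = 0.7 × 7.84 = 5.488 m
P_cr = π²EI / L_e² = π² × 153×10⁹ × 1.376×10^-8 / 5.488² = 689.7 N

P_cr ≈ 0.690 kN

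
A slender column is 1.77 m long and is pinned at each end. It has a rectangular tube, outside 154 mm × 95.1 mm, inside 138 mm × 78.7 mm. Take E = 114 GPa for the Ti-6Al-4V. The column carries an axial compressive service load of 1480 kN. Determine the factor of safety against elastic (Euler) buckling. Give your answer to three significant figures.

n ≈ 1.32

Weak-axis I_min = (h_o·b_o³ − h_i·b_i³)/12 with b_o = 95.1, b_i = 78.70 mm (shorter outer/inner sides).
I_min = (154×95.1³ − 138.0×78.70³)/12 = 5.432×10^6 mm⁴
I = 5.432×10^6 mm⁴ = 5.432×10^-6 m⁴
Effective length L_e = K·L = 1 × 1.77 = 1.770 m
P_cr = π²EI / L_e² = π² × 114×10⁹ × 5.432×10^-6 / 1.770² = 1.951×10^6 N
Factor of safety n = P_cr / P = 1950.9 / 1480 = 1.32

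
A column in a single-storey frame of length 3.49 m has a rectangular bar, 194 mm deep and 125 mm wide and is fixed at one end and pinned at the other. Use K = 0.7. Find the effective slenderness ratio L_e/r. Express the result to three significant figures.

Buckling occurs about the weak axis: I_min = h·b³/12 with b = 125 mm (the shorter side).
I_min = 194×125³/12 = 3.158×10^7 mm⁴
A = 2.425×10^4 mm²;  r_min = √(I/A) = √(3.158×10^7/2.425×10^4) = 36.08 mm
L_e = K·L = 0.7 × 3.49 m = 2.443 m = 2443.0 mm
λ = L_e / r_min = 2443.0 / 36.08 = 67.7

λ ≈ 67.7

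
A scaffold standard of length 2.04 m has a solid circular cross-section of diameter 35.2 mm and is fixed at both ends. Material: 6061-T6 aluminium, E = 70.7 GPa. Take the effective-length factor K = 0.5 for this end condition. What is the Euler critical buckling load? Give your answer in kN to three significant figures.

I = πd⁴/64 = π×35.2⁴/64 = 7.536×10^4 mm⁴
I = 7.536×10^4 mm⁴ = 7.536×10^-8 m⁴
Effective length L_e = K·L = 0.5 × 2.04 = 1.020 m
P_cr = π²EI / L_e² = π² × 70.7×10⁹ × 7.536×10^-8 / 1.020² = 5.054×10^4 N

P_cr ≈ 50.5 kN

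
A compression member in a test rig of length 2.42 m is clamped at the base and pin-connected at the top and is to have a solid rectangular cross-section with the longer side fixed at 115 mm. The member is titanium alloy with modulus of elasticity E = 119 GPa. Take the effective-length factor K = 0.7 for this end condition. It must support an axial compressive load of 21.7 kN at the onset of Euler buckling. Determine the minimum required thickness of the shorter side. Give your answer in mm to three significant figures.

L_e = K·L = 0.7 × 2.42 = 1.694 m
Required I = P_cr·L_e²/(π²E) = 2.170×10^4 × 1.694² / (π² × 1.19×10^11) = 5.302×10^-8 m⁴
I_req = 5.302×10^4 mm⁴
Rectangle, weak axis: I_min = h·b³/12 with h = 115 mm fixed  ⇒  b = (12I/h)^(1/3) = 17.7 mm

b ≈ 17.7 mm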